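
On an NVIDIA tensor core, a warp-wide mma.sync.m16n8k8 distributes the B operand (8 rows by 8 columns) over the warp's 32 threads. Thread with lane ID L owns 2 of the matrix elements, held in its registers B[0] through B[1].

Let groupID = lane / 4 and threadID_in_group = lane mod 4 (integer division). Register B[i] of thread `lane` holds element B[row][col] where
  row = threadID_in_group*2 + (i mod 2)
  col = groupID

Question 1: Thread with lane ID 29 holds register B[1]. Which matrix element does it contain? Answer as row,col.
3,7

lane 29: gid=7 (29/4), tid=1 (29%4)
i=1: r=1*2+1=3, c=gid=7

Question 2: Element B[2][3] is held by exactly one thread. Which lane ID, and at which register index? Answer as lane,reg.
c=3→G=3  r=2→T=1,p=0
L=3*4+1=13  i=0=0

13,0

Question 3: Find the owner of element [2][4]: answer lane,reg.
c:4=>grp=4  r:2=>tig=1,lo=0
L=4*4+1=17  i=0=0

17,0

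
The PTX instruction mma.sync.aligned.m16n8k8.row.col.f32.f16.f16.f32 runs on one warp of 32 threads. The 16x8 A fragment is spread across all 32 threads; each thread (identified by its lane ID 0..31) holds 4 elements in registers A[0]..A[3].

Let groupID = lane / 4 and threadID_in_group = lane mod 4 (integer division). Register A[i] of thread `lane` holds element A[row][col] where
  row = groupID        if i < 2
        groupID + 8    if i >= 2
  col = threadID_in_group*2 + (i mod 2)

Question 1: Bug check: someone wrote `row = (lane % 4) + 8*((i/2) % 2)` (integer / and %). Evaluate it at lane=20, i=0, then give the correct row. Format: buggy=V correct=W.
buggy=0 correct=5

`(lane % 4) + 8*((i/2) % 2)`[20,0]=>0
lane 20=>20/4=5, 20 mod 4=0
i=0  r:5+0=>5  c:2·0+0=>0
row: 0 vs 5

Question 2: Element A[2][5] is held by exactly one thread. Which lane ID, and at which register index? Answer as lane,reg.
r=2->g=2,rb=0  c=5->t=2,b0=1
L=2*4+2=10  i=0*2+1=1

10,1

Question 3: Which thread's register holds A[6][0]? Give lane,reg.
24,0

r: 6->gid=6,r8=0  c: 0->tid=0,i&1=0
L=6*4+0=24  i=0*2+0=0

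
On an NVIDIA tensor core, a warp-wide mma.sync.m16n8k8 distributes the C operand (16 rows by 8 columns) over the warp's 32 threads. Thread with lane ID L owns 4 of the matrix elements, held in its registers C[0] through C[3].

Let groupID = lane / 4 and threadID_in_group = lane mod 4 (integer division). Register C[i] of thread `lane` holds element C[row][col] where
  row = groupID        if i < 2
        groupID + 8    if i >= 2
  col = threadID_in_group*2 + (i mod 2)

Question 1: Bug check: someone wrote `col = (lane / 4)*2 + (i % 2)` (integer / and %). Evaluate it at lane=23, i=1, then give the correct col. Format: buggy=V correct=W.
`(lane / 4)*2 + (i % 2)`[23,1]->11
lane 23->23/4=5, 23 mod 4=3
i=1  r:5+0->5  c:2·3+1->7
col: 11 vs 7

buggy=11 correct=7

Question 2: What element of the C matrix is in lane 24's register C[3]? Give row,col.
24: G=6,T=0
[3] (6+8,0*2+1) = (14,1)

14,1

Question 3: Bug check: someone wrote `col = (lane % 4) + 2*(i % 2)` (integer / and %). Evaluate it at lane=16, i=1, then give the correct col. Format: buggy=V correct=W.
buggy=2 correct=1

`(lane % 4) + 2*(i % 2)`[16,1]=>2
L=16=>grp=16>>2=4, tig=16&3=0
[1]=>row 4+0=4  col 0·2+1=1
col: 2 vs 1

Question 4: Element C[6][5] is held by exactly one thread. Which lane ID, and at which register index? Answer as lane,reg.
26,1

r:6=>grp=6,rB=0  c:5=>tig=2,lo=1
L=6*4+2=26  i=0*2+1=1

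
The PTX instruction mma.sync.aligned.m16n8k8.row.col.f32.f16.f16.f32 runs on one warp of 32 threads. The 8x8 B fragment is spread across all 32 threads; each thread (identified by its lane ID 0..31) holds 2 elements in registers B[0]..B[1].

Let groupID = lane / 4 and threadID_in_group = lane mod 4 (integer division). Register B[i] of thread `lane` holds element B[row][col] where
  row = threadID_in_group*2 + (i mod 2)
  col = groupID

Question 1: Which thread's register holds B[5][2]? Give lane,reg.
10,1

c=2⇒gr=2  r=5⇒th=2,odd=1
L=2*4+2=10  i=1=1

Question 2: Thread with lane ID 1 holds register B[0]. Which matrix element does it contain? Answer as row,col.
2,0

1: grp=0,tig=1
[0] (1*2+0,0) = (2,0)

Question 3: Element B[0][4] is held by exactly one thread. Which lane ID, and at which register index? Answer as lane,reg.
c=4⇒gr=4  r=0⇒th=0,odd=0
L=4*4+0=16  i=0=0

16,0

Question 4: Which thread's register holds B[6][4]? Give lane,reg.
19,0

c: 4->gid=4  r: 6->tid=3,i&1=0
L=4*4+3=19  i=0=0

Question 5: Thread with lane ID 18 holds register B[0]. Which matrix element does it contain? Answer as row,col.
lane 18→18/4=4, 18 mod 4=2
i=0  r:2·2+0→4  c:4

4,4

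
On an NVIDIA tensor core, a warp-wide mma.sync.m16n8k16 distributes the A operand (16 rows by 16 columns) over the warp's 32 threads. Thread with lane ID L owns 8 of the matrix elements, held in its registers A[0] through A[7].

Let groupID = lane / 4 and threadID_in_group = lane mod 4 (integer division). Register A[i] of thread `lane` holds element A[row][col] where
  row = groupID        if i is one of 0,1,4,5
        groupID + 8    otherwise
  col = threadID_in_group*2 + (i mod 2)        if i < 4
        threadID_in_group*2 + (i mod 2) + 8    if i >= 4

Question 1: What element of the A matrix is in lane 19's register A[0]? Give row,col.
4,6

lane 19: grp=4 (19/4), tig=3 (19%4)
i=0: r=4+0=4, c=3*2+0+0=6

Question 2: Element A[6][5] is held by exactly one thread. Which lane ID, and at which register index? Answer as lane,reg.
26,1

r=6→G=6,rhi=0  c=5→chi=0,T=2,p=1
L=6*4+2=26  i=0*4+0*2+1=1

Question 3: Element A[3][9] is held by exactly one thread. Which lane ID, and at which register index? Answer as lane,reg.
12,5

r:3=>grp=3,rB=0  c:9=>cB=1,tig=0,lo=1
L=3*4+0=12  i=1*4+0*2+1=5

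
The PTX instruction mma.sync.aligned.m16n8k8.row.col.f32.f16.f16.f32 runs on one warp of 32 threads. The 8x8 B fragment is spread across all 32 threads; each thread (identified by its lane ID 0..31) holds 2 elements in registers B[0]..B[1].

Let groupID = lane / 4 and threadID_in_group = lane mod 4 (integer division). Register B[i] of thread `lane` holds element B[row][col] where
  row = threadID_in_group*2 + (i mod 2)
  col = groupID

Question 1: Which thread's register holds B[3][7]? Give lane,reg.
c=7→G=7  r=3→T=1,p=1
L=7*4+1=29  i=1=1

29,1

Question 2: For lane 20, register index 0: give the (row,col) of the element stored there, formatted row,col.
0,5

20: gr=5,th=0
[0] (0*2+0,5) = (0,5)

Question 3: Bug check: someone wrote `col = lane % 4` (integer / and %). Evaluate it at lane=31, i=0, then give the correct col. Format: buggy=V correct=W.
buggy=3 correct=7

`lane % 4`[31,0]->3
L=31->g=31>>2=7, t=31&3=3
[0]->row 3·2+0=6  col g=7
col: 3 vs 7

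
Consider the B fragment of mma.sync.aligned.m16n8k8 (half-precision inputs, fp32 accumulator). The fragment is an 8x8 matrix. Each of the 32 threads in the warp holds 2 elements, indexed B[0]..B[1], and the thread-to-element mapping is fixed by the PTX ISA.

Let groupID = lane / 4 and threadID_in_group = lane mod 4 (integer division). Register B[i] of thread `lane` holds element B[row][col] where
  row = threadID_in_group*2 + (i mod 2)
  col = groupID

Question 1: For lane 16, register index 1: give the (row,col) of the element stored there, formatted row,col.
1,4

lane 16→16/4=4, 16 mod 4=0
i=1  r:2·0+1→1  c:4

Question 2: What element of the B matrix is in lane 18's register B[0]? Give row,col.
4,4

lane 18: grp=4 (18/4), tig=2 (18%4)
i=0: r=2*2+0=4, c=grp=4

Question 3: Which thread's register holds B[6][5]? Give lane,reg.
c=5->g=5  r=6->t=3,b0=0
L=5*4+3=23  i=0=0

23,0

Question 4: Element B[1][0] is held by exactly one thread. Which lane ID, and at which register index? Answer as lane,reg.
0,1

c: 0->gid=0  r: 1->tid=0,i&1=1
L=0*4+0=0  i=1=1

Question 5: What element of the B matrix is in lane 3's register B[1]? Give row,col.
7,0

lane 3: gid=0 (3/4), tid=3 (3%4)
i=1: r=3*2+1=7, c=gid=0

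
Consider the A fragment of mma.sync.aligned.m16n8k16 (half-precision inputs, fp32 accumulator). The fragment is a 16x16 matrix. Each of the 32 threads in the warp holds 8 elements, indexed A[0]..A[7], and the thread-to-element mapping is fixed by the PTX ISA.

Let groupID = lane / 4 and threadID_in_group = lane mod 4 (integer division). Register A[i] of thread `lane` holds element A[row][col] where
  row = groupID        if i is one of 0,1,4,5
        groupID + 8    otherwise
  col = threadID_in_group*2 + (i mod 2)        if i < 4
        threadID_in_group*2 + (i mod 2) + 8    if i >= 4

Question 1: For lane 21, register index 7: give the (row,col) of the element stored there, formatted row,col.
13,11

21: gid=5,tid=1
[7] (5+8,1*2+1+8) = (13,11)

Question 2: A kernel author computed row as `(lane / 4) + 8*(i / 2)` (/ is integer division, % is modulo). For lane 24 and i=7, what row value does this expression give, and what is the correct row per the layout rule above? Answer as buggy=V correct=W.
buggy=30 correct=14

`(lane / 4) + 8*(i / 2)`[24,7]=>30
lane 24: grp=6 (24/4), tig=0 (24%4)
i=7: r=6+8=14, c=0*2+1+8=9
row: 30 vs 14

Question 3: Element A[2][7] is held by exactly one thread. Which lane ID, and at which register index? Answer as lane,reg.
11,1

r=2⇒gr=2,Rb=0  c=7⇒Cb=0,th=3,odd=1
L=2*4+3=11  i=0*4+0*2+1=1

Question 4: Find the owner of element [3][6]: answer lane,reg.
r=3->g=3,rb=0  c=6->cb=0,t=3,b0=0
L=3*4+3=15  i=0*4+0*2+0=0

15,0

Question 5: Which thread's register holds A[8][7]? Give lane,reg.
r: 8->gid=0,r8=1  c: 7->c8=0,tid=3,i&1=1
L=0*4+3=3  i=0*4+1*2+1=3

3,3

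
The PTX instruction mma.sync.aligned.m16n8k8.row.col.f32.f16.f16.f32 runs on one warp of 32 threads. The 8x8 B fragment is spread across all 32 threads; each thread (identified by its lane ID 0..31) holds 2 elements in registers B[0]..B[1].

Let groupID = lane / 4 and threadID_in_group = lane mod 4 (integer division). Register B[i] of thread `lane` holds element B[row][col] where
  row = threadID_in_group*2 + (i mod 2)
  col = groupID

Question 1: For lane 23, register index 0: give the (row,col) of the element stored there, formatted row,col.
lane 23->23/4=5, 23 mod 4=3
i=0  r:2·3+0->6  c:5

6,5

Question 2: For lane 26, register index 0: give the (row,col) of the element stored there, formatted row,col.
4,6

L=26⇒gr=26>>2=6, th=26&3=2
[0]⇒row 2·2+0=4  col gr=6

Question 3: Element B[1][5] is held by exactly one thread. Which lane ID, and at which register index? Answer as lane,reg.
c=5→G=5  r=1→T=0,p=1
L=5*4+0=20  i=1=1

20,1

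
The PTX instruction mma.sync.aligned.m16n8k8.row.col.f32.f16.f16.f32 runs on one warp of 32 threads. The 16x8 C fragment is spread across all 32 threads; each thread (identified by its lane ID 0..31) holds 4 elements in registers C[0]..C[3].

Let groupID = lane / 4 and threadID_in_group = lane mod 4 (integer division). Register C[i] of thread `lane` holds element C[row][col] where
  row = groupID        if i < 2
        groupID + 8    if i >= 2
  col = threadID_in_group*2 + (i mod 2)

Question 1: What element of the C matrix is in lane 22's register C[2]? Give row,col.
22: G=5,T=2
[2] (5+8,2*2+0) = (13,4)

13,4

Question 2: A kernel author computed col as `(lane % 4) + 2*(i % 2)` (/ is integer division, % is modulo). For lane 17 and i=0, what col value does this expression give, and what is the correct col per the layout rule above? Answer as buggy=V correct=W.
`(lane % 4) + 2*(i % 2)`[17,0]->1
lane 17: gid=4 (17/4), tid=1 (17%4)
i=0: r=4+0=4, c=1*2+0=2
col: 1 vs 2

buggy=1 correct=2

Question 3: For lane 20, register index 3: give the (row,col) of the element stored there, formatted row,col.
L=20->gid=20>>2=5, tid=20&3=0
[3]->row 5+8=13  col 0·2+1=1

13,1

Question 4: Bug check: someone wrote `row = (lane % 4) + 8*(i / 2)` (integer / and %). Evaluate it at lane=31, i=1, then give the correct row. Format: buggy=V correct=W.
buggy=3 correct=7

`(lane % 4) + 8*(i / 2)`[31,1]=>3
31: grp=7,tig=3
[1] (7+0,3*2+1) = (7,7)
row: 3 vs 7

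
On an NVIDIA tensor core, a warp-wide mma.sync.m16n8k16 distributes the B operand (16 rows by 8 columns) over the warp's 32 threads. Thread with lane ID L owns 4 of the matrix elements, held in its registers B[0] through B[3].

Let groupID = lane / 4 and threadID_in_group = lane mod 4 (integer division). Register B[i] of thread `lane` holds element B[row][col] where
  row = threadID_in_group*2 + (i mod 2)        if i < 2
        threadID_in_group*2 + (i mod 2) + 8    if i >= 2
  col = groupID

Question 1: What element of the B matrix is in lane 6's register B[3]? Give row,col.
lane 6=>6/4=1, 6 mod 4=2
i=3  r:2·2+1+8=>13  c:1

13,1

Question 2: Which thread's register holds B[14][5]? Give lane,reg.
23,2

c: 5->gid=5  r: 14->r8=1,tid=3,i&1=0
L=5*4+3=23  i=1*2+0=2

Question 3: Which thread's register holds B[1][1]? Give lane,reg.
c=1->g=1  r=1->rb=0,t=0,b0=1
L=1*4+0=4  i=0*2+1=1

4,1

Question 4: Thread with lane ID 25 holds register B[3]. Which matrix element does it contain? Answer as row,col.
lane 25: grp=6 (25/4), tig=1 (25%4)
i=3: r=1*2+1+8=11, c=grp=6

11,6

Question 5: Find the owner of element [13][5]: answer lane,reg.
c=5->g=5  r=13->rb=1,t=2,b0=1
L=5*4+2=22  i=1*2+1=3

22,3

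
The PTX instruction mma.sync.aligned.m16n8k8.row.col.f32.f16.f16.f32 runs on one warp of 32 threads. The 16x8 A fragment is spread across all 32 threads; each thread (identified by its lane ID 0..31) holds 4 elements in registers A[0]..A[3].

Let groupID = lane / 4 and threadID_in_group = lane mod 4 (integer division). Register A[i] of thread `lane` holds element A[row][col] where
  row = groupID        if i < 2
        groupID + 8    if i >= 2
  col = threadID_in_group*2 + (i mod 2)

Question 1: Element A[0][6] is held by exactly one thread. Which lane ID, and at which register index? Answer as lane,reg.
3,0

r=0→G=0,rhi=0  c=6→T=3,p=0
L=0*4+3=3  i=0*2+0=0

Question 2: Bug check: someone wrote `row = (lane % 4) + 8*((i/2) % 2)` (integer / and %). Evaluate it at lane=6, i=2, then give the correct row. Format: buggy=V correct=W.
`(lane % 4) + 8*((i/2) % 2)`[6,2]→10
L=6→G=6>>2=1, T=6&3=2
[2]→row 1+8=9  col 2·2+0=4
row: 10 vs 9

buggy=10 correct=9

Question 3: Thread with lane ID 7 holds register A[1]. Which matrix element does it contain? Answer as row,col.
1,7

7: grp=1,tig=3
[1] (1+0,3*2+1) = (1,7)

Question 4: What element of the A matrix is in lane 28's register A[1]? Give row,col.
7,1

lane 28->28/4=7, 28 mod 4=0
i=1  r:7+0->7  c:2·0+1->1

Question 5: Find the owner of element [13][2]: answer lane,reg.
21,2

r: 13->gid=5,r8=1  c: 2->tid=1,i&1=0
L=5*4+1=21  i=1*2+0=2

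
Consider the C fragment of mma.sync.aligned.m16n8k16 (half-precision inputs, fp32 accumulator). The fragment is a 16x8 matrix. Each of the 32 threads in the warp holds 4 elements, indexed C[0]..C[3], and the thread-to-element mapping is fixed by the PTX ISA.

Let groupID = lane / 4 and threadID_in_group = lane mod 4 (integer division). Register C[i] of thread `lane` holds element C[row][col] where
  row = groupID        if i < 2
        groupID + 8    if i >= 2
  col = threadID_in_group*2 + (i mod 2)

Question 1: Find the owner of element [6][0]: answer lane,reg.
24,0

r: 6->gid=6,r8=0  c: 0->tid=0,i&1=0
L=6*4+0=24  i=0*2+0=0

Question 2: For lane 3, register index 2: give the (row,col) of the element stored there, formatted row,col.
8,6

3: g=0,t=3
[2] (0+8,3*2+0) = (8,6)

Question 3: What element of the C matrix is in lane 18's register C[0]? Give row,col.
L=18=>grp=18>>2=4, tig=18&3=2
[0]=>row 4+0=4  col 2·2+0=4

4,4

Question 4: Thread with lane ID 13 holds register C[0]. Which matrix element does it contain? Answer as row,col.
3,2

lane 13: g=3 (13/4), t=1 (13%4)
i=0: r=3+0=3, c=1*2+0=2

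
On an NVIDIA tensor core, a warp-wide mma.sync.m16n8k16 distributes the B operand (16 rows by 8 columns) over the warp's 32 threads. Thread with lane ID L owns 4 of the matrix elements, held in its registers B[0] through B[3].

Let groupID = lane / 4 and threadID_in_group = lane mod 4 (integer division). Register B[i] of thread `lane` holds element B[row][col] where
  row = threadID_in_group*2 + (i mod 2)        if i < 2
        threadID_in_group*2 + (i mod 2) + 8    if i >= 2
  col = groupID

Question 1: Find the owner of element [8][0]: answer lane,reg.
0,2

c=0⇒gr=0  r=8⇒Rb=1,th=0,odd=0
L=0*4+0=0  i=1*2+0=2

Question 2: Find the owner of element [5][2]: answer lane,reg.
c=2→G=2  r=5→rhi=0,T=2,p=1
L=2*4+2=10  i=0*2+1=1

10,1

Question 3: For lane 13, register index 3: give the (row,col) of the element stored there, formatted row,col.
13: G=3,T=1
[3] (1*2+1+8,3) = (11,3)

11,3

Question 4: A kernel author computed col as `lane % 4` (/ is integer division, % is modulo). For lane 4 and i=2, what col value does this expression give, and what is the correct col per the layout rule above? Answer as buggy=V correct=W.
buggy=0 correct=1

`lane % 4`[4,2]=>0
4: grp=1,tig=0
[2] (0*2+0+8,1) = (8,1)
col: 0 vs 1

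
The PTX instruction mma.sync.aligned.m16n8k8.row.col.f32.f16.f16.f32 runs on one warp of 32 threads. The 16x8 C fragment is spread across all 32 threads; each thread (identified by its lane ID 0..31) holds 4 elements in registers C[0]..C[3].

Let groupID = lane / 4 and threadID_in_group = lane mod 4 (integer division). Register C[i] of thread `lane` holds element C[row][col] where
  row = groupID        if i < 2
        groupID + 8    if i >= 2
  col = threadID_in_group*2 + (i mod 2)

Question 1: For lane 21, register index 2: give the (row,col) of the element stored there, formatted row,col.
13,2

lane 21=>21/4=5, 21 mod 4=1
i=2  r:5+8=>13  c:2·1+0=>2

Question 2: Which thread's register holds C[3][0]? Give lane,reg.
12,0

r=3→G=3,rhi=0  c=0→T=0,p=0
L=3*4+0=12  i=0*2+0=0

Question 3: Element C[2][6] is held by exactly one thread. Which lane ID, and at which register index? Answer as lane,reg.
r=2→G=2,rhi=0  c=6→T=3,p=0
L=2*4+3=11  i=0*2+0=0

11,0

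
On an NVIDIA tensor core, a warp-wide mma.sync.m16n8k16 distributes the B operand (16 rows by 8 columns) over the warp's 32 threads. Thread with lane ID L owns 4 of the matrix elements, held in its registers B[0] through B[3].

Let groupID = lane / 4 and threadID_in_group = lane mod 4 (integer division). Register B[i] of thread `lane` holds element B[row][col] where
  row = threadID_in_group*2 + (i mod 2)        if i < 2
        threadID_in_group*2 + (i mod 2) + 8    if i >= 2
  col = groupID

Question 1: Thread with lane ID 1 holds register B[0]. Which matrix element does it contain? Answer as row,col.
L=1→G=1>>2=0, T=1&3=1
[0]→row 1·2+0+0=2  col G=0

2,0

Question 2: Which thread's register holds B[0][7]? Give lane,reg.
28,0

c=7→G=7  r=0→rhi=0,T=0,p=0
L=7*4+0=28  i=0*2+0=0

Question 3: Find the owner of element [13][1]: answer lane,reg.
c: 1->gid=1  r: 13->r8=1,tid=2,i&1=1
L=1*4+2=6  i=1*2+1=3

6,3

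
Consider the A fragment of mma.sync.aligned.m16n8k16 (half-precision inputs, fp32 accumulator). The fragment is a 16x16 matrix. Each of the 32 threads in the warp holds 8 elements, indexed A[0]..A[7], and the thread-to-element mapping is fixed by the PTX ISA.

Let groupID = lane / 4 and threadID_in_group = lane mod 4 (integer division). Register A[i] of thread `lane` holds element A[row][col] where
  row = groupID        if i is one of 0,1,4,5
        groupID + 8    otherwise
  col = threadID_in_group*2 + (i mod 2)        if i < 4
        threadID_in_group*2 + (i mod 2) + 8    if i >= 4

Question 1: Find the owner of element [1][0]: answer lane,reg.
r=1→G=1,rhi=0  c=0→chi=0,T=0,p=0
L=1*4+0=4  i=0*4+0*2+0=0

4,0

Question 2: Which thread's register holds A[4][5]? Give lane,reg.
r=4⇒gr=4,Rb=0  c=5⇒Cb=0,th=2,odd=1
L=4*4+2=18  i=0*4+0*2+1=1

18,1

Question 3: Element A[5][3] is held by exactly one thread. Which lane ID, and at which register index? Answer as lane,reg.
21,1

r=5→G=5,rhi=0  c=3→chi=0,T=1,p=1
L=5*4+1=21  i=0*4+0*2+1=1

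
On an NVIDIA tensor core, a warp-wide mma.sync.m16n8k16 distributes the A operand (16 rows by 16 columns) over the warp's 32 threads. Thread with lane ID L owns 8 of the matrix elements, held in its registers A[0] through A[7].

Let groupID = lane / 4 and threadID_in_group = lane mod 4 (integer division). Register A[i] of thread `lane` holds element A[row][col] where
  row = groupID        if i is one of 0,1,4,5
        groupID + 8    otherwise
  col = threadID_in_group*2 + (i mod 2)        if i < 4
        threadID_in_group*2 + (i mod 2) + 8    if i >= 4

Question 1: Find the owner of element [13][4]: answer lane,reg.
22,2

r=13→G=5,rhi=1  c=4→chi=0,T=2,p=0
L=5*4+2=22  i=0*4+1*2+0=2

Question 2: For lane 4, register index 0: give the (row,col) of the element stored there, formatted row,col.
1,0

lane 4: grp=1 (4/4), tig=0 (4%4)
i=0: r=1+0=1, c=0*2+0+0=0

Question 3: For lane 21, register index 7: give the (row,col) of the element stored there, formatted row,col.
13,11

L=21=>grp=21>>2=5, tig=21&3=1
[7]=>row 5+8=13  col 1·2+1+8=11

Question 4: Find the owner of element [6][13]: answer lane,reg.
26,5

r:6=>grp=6,rB=0  c:13=>cB=1,tig=2,lo=1
L=6*4+2=26  i=1*4+0*2+1=5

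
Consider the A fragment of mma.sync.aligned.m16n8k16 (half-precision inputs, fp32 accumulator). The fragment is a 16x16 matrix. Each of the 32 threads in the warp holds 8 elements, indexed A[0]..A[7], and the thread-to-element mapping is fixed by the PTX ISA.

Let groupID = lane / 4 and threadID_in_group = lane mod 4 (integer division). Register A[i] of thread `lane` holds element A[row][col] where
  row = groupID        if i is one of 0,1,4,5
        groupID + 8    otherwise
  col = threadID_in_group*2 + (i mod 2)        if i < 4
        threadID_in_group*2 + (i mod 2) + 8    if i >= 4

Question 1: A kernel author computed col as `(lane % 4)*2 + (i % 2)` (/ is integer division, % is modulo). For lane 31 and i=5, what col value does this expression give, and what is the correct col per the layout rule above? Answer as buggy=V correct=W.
buggy=7 correct=15

`(lane % 4)*2 + (i % 2)`[31,5]->7
31: gid=7,tid=3
[5] (7+0,3*2+1+8) = (7,15)
col: 7 vs 15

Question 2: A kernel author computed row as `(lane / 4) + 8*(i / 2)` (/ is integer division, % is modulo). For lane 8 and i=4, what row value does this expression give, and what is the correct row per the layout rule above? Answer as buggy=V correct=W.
buggy=18 correct=2

`(lane / 4) + 8*(i / 2)`[8,4]→18
8: G=2,T=0
[4] (2+0,0*2+0+8) = (2,8)
row: 18 vs 2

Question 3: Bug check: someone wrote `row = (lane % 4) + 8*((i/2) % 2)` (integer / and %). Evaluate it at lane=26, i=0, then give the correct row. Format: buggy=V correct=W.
buggy=2 correct=6

`(lane % 4) + 8*((i/2) % 2)`[26,0]=>2
lane 26=>26/4=6, 26 mod 4=2
i=0  r:6+0=>6  c:2·2+0+0=>4
row: 2 vs 6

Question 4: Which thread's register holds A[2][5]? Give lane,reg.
r: 2->gid=2,r8=0  c: 5->c8=0,tid=2,i&1=1
L=2*4+2=10  i=0*4+0*2+1=1

10,1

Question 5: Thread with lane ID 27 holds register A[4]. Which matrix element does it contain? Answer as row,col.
6,14

lane 27: gid=6 (27/4), tid=3 (27%4)
i=4: r=6+0=6, c=3*2+0+8=14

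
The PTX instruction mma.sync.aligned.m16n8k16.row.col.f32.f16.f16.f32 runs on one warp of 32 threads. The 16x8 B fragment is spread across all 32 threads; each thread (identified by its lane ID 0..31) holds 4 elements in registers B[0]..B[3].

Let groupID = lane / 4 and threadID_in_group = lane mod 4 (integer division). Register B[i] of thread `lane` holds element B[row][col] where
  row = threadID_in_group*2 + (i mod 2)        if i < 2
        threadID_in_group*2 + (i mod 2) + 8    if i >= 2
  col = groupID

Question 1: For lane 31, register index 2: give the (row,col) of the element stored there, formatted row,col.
31: g=7,t=3
[2] (3*2+0+8,7) = (14,7)

14,7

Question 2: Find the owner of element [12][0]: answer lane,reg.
c=0->g=0  r=12->rb=1,t=2,b0=0
L=0*4+2=2  i=1*2+0=2

2,2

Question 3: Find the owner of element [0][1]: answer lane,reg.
c:1=>grp=1  r:0=>rB=0,tig=0,lo=0
L=1*4+0=4  i=0*2+0=0

4,0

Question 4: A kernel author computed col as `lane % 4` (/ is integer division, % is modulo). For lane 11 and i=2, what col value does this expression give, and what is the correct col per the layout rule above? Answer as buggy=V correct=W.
`lane % 4`[11,2]=>3
lane 11=>11/4=2, 11 mod 4=3
i=2  r:2·3+0+8=>14  c:2
col: 3 vs 2

buggy=3 correct=2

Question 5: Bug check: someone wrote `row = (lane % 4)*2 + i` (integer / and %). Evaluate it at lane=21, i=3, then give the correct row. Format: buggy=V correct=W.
`(lane % 4)*2 + i`[21,3]=>5
L=21=>grp=21>>2=5, tig=21&3=1
[3]=>row 1·2+1+8=11  col grp=5
row: 5 vs 11

buggy=5 correct=11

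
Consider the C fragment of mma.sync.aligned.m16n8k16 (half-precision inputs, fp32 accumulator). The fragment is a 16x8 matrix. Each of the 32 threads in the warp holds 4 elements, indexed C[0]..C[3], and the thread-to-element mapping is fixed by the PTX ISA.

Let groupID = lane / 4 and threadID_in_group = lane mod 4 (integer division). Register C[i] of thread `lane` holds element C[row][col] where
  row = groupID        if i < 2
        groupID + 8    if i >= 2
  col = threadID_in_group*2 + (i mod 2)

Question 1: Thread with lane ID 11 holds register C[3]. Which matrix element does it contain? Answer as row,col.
L=11->g=11>>2=2, t=11&3=3
[3]->row 2+8=10  col 3·2+1=7

10,7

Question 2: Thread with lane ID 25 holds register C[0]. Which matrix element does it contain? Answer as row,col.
6,2

lane 25->25/4=6, 25 mod 4=1
i=0  r:6+0->6  c:2·1+0->2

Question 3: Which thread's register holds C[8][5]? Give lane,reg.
2,3

r:8=>grp=0,rB=1  c:5=>tig=2,lo=1
L=0*4+2=2  i=1*2+1=3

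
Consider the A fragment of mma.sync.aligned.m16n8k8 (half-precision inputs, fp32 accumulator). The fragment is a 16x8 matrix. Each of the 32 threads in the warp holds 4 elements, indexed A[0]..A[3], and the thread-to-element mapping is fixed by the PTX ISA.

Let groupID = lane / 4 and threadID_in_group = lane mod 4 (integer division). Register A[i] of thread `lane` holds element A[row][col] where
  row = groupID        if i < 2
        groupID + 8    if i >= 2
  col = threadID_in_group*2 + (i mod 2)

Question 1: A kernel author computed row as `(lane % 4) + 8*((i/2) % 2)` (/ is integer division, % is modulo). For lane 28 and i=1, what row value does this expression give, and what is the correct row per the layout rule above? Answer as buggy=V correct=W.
`(lane % 4) + 8*((i/2) % 2)`[28,1]→0
lane 28: G=7 (28/4), T=0 (28%4)
i=1: r=7+0=7, c=0*2+1=1
row: 0 vs 7

buggy=0 correct=7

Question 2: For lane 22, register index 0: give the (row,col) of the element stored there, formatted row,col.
5,4

L=22⇒gr=22>>2=5, th=22&3=2
[0]⇒row 5+0=5  col 2·2+0=4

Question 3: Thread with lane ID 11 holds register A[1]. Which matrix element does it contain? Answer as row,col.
2,7

lane 11⇒11/4=2, 11 mod 4=3
i=1  r:2+0⇒2  c:2·3+1⇒7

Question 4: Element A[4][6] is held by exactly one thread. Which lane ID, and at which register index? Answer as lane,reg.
19,0

r=4⇒gr=4,Rb=0  c=6⇒th=3,odd=0
L=4*4+3=19  i=0*2+0=0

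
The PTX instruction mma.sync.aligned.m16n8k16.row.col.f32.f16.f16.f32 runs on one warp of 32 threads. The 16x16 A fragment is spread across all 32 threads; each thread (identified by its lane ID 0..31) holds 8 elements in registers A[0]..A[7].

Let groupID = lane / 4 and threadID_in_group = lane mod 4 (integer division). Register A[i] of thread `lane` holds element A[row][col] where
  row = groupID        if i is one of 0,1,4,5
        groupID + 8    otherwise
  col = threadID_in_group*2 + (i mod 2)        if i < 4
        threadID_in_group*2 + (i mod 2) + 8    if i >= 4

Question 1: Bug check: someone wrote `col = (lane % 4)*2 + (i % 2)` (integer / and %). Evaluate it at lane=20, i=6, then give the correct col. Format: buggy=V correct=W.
buggy=0 correct=8

`(lane % 4)*2 + (i % 2)`[20,6]→0
lane 20: G=5 (20/4), T=0 (20%4)
i=6: r=5+8=13, c=0*2+0+8=8
col: 0 vs 8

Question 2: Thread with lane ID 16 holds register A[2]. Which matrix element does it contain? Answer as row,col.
12,0

16: G=4,T=0
[2] (4+8,0*2+0+0) = (12,0)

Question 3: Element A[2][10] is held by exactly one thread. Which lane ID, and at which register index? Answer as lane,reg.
9,4

r: 2->gid=2,r8=0  c: 10->c8=1,tid=1,i&1=0
L=2*4+1=9  i=1*4+0*2+0=4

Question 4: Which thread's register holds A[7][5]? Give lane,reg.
30,1

r: 7->gid=7,r8=0  c: 5->c8=0,tid=2,i&1=1
L=7*4+2=30  i=0*4+0*2+1=1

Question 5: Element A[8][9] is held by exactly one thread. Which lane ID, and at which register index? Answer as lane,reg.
r:8=>grp=0,rB=1  c:9=>cB=1,tig=0,lo=1
L=0*4+0=0  i=1*4+1*2+1=7

0,7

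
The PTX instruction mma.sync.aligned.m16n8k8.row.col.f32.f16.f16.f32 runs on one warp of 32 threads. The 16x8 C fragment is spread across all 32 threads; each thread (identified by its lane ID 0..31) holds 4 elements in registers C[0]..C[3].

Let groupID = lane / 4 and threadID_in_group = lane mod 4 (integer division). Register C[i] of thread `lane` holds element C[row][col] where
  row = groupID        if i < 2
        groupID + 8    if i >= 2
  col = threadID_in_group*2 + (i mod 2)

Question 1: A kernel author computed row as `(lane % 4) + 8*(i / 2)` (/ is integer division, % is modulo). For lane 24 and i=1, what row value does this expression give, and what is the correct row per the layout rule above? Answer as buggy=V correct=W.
buggy=0 correct=6

`(lane % 4) + 8*(i / 2)`[24,1]→0
24: G=6,T=0
[1] (6+0,0*2+1) = (6,1)
row: 0 vs 6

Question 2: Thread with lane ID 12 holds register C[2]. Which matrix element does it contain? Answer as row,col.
11,0

L=12->gid=12>>2=3, tid=12&3=0
[2]->row 3+8=11  col 0·2+0=0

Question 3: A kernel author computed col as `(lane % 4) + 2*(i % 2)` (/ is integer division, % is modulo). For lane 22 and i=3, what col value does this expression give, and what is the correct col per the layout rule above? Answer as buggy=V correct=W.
`(lane % 4) + 2*(i % 2)`[22,3]⇒4
22: gr=5,th=2
[3] (5+8,2*2+1) = (13,5)
col: 4 vs 5

buggy=4 correct=5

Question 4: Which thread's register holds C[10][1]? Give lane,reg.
r=10→G=2,rhi=1  c=1→T=0,p=1
L=2*4+0=8  i=1*2+1=3

8,3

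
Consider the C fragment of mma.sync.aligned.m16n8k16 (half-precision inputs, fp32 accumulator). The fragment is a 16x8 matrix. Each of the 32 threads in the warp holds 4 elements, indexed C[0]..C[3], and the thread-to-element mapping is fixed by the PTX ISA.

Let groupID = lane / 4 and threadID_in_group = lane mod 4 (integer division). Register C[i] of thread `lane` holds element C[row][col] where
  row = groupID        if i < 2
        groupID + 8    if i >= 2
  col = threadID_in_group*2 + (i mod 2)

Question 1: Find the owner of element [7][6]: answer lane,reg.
r=7->g=7,rb=0  c=6->t=3,b0=0
L=7*4+3=31  i=0*2+0=0

31,0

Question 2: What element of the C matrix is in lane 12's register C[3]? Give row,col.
11,1

12: gid=3,tid=0
[3] (3+8,0*2+1) = (11,1)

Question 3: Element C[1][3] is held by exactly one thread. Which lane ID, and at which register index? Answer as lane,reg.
5,1

r=1⇒gr=1,Rb=0  c=3⇒th=1,odd=1
L=1*4+1=5  i=0*2+1=1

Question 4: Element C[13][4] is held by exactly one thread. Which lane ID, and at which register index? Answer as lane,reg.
22,2

r=13→G=5,rhi=1  c=4→T=2,p=0
L=5*4+2=22  i=1*2+0=2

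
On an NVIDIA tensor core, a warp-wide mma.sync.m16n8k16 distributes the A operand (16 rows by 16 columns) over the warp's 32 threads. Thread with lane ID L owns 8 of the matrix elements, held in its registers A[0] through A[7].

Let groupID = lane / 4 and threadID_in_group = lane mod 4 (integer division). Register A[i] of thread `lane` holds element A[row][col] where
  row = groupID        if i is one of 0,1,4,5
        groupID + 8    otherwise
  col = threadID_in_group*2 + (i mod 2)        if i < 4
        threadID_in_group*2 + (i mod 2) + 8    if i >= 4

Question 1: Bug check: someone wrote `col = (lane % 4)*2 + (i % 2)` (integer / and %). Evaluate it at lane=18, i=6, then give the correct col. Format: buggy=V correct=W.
buggy=4 correct=12

`(lane % 4)*2 + (i % 2)`[18,6]=>4
lane 18=>18/4=4, 18 mod 4=2
i=6  r:4+8=>12  c:2·2+0+8=>12
col: 4 vs 12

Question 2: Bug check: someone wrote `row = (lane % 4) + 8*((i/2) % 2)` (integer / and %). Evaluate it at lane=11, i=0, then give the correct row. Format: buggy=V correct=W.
buggy=3 correct=2

`(lane % 4) + 8*((i/2) % 2)`[11,0]→3
L=11→G=11>>2=2, T=11&3=3
[0]→row 2+0=2  col 3·2+0+0=6
row: 3 vs 2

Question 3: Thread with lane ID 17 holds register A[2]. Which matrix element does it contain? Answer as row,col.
17: gr=4,th=1
[2] (4+8,1*2+0+0) = (12,2)

12,2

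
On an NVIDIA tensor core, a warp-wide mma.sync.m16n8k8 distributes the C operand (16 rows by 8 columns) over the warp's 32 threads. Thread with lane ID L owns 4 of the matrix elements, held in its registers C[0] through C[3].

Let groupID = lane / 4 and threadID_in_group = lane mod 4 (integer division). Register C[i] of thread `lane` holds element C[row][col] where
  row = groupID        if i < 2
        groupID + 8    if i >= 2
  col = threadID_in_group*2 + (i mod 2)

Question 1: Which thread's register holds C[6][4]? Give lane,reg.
r=6⇒gr=6,Rb=0  c=4⇒th=2,odd=0
L=6*4+2=26  i=0*2+0=0

26,0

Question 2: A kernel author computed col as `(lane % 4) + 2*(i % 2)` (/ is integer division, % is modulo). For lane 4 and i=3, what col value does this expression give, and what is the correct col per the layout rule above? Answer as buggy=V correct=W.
buggy=2 correct=1

`(lane % 4) + 2*(i % 2)`[4,3]->2
4: g=1,t=0
[3] (1+8,0*2+1) = (9,1)
col: 2 vs 1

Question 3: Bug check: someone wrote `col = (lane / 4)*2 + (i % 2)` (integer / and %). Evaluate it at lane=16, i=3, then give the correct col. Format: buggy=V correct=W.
buggy=9 correct=1

`(lane / 4)*2 + (i % 2)`[16,3]->9
L=16->g=16>>2=4, t=16&3=0
[3]->row 4+8=12  col 0·2+1=1
col: 9 vs 1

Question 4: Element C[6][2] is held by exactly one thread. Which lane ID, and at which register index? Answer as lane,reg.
25,0

r: 6->gid=6,r8=0  c: 2->tid=1,i&1=0
L=6*4+1=25  i=0*2+0=0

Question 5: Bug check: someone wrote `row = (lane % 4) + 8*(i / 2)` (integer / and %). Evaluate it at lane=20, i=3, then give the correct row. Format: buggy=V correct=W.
buggy=8 correct=13

`(lane % 4) + 8*(i / 2)`[20,3]->8
20: gid=5,tid=0
[3] (5+8,0*2+1) = (13,1)
row: 8 vs 13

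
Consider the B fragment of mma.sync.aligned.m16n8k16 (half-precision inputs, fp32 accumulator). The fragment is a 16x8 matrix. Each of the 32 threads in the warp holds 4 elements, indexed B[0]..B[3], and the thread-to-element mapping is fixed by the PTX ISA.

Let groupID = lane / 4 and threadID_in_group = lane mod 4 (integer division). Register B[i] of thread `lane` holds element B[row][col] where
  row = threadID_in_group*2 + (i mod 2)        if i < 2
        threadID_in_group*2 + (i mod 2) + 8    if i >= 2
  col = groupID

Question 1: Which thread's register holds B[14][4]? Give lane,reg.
19,2

c=4⇒gr=4  r=14⇒Rb=1,th=3,odd=0
L=4*4+3=19  i=1*2+0=2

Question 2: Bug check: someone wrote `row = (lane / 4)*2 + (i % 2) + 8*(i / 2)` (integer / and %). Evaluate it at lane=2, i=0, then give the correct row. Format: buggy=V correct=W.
buggy=0 correct=4

`(lane / 4)*2 + (i % 2) + 8*(i / 2)`[2,0]⇒0
lane 2⇒2/4=0, 2 mod 4=2
i=0  r:2·2+0+0⇒4  c:0
row: 0 vs 4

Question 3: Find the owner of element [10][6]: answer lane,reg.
25,2

c=6→G=6  r=10→rhi=1,T=1,p=0
L=6*4+1=25  i=1*2+0=2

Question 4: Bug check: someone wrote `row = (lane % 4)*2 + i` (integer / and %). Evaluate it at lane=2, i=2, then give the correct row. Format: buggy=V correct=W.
`(lane % 4)*2 + i`[2,2]->6
lane 2->2/4=0, 2 mod 4=2
i=2  r:2·2+0+8->12  c:0
row: 6 vs 12

buggy=6 correct=12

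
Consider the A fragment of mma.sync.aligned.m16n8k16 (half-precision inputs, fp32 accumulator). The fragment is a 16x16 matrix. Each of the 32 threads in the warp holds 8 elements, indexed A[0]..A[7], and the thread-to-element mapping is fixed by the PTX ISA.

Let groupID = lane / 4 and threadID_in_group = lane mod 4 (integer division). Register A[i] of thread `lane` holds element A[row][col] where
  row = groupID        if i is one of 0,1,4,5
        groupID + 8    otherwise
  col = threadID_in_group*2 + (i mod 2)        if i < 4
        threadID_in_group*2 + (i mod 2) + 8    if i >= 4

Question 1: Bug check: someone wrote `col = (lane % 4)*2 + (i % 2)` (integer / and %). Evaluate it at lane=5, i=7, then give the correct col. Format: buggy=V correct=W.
`(lane % 4)*2 + (i % 2)`[5,7]->3
lane 5->5/4=1, 5 mod 4=1
i=7  r:1+8->9  c:2·1+1+8->11
col: 3 vs 11

buggy=3 correct=11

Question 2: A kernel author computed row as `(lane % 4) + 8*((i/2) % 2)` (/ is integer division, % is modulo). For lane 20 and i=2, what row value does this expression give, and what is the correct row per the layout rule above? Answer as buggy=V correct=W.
buggy=8 correct=13

`(lane % 4) + 8*((i/2) % 2)`[20,2]->8
L=20->gid=20>>2=5, tid=20&3=0
[2]->row 5+8=13  col 0·2+0+0=0
row: 8 vs 13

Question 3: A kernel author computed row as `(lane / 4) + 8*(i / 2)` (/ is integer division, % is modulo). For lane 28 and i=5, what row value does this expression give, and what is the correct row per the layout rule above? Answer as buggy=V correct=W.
`(lane / 4) + 8*(i / 2)`[28,5]->23
L=28->g=28>>2=7, t=28&3=0
[5]->row 7+0=7  col 0·2+1+8=9
row: 23 vs 7

buggy=23 correct=7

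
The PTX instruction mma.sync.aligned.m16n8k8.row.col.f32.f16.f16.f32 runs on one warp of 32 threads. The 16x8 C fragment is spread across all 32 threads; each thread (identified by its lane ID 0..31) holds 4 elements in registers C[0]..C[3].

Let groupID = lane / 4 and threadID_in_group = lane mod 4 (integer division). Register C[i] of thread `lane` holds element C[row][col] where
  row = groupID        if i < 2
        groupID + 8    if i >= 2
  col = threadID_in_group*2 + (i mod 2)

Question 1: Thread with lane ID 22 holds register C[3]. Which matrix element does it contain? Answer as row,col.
13,5

lane 22->22/4=5, 22 mod 4=2
i=3  r:5+8->13  c:2·2+1->5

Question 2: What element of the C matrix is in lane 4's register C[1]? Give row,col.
lane 4: g=1 (4/4), t=0 (4%4)
i=1: r=1+0=1, c=0*2+1=1

1,1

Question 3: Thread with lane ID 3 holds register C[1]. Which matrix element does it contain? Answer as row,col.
0,7

lane 3->3/4=0, 3 mod 4=3
i=1  r:0+0->0  c:2·3+1->7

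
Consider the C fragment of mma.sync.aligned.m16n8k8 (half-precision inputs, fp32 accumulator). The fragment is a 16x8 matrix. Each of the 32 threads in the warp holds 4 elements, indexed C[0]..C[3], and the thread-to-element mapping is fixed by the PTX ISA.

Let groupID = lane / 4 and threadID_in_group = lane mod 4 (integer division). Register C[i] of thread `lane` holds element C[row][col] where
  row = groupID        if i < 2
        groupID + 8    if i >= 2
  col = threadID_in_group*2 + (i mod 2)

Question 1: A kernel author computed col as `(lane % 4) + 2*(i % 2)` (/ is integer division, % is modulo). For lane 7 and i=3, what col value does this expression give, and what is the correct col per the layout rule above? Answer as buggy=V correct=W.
buggy=5 correct=7

`(lane % 4) + 2*(i % 2)`[7,3]=>5
lane 7: grp=1 (7/4), tig=3 (7%4)
i=3: r=1+8=9, c=3*2+1=7
col: 5 vs 7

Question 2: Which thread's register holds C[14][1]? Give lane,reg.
r: 14->gid=6,r8=1  c: 1->tid=0,i&1=1
L=6*4+0=24  i=1*2+1=3

24,3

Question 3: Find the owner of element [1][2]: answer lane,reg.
r=1->g=1,rb=0  c=2->t=1,b0=0
L=1*4+1=5  i=0*2+0=0

5,0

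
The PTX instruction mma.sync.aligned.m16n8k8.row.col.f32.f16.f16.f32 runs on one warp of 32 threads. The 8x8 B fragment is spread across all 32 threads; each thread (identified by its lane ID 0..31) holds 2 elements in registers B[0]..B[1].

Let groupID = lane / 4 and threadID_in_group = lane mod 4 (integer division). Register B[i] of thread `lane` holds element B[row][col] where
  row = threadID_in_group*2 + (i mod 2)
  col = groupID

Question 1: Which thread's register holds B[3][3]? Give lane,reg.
c:3=>grp=3  r:3=>tig=1,lo=1
L=3*4+1=13  i=1=1

13,1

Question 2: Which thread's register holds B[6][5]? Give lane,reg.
c=5→G=5  r=6→T=3,p=0
L=5*4+3=23  i=0=0

23,0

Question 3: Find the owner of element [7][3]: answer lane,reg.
c: 3->gid=3  r: 7->tid=3,i&1=1
L=3*4+3=15  i=1=1

15,1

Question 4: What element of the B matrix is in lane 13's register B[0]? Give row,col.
lane 13=>13/4=3, 13 mod 4=1
i=0  r:2·1+0=>2  c:3

2,3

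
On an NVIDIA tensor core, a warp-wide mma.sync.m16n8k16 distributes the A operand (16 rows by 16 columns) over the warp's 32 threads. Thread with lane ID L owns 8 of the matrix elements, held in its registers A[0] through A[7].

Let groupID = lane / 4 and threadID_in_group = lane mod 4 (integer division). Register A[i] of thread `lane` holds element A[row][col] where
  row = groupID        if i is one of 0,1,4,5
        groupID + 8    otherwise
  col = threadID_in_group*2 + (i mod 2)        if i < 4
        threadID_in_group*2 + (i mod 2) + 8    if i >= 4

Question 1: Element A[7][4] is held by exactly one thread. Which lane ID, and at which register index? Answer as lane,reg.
30,0

r: 7->gid=7,r8=0  c: 4->c8=0,tid=2,i&1=0
L=7*4+2=30  i=0*4+0*2+0=0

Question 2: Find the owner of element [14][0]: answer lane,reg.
24,2

r=14->g=6,rb=1  c=0->cb=0,t=0,b0=0
L=6*4+0=24  i=0*4+1*2+0=2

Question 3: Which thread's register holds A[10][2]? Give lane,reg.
r=10→G=2,rhi=1  c=2→chi=0,T=1,p=0
L=2*4+1=9  i=0*4+1*2+0=2

9,2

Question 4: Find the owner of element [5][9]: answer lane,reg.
r: 5->gid=5,r8=0  c: 9->c8=1,tid=0,i&1=1
L=5*4+0=20  i=1*4+0*2+1=5

20,5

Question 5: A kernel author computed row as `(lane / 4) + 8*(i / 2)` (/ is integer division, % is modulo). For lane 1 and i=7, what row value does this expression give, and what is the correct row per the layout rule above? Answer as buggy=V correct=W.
`(lane / 4) + 8*(i / 2)`[1,7]⇒24
L=1⇒gr=1>>2=0, th=1&3=1
[7]⇒row 0+8=8  col 1·2+1+8=11
row: 24 vs 8

buggy=24 correct=8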